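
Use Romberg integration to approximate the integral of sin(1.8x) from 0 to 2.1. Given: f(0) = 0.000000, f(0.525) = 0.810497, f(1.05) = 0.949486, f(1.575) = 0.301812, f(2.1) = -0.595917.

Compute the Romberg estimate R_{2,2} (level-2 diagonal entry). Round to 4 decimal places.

R_{0,0} (trapezoid, 1 panel, h=2.1000): -0.625713
R_{1,0} (trapezoid, 2 panels, h=1.0500): 0.684104
R_{2,0} (trapezoid, 4 panels, h=0.5250): 0.926014
R_{1,1} = 0.684104 + (0.684104 − (-0.625713))/3 = 1.120710
R_{2,1} = 0.926014 + (0.926014 − 0.684104)/3 = 1.006651
R_{2,2} = 1.006651 + (1.006651 − 1.120710)/15 = 0.999047

0.9990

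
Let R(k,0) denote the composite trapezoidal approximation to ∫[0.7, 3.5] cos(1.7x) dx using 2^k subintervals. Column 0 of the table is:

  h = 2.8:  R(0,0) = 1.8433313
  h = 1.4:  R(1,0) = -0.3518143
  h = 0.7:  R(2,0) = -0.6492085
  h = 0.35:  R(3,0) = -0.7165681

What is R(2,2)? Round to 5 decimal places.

-0.72599

R(1,1) = -0.3518143 + (-0.3518143 − 1.8433313)/3 = -1.0835295
R(2,1) = -0.6492085 + (-0.6492085 − (-0.3518143))/3 = -0.7483399
R(2,2) = (16·(-0.7483399) − (-1.0835295)) / 15 = -0.7259939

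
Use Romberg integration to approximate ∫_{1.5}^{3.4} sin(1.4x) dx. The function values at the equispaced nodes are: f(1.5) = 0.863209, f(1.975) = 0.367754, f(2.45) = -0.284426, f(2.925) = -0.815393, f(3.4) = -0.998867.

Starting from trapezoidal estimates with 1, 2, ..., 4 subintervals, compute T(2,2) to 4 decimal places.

T(0,0) (trapezoid, 1 panel, h=1.9000): -0.128875
T(1,0) (trapezoid, 2 panels, h=0.9500): -0.334642
T(2,0) (trapezoid, 4 panels, h=0.4750): -0.379950
T(1,1) = -0.334642 + (-0.334642 − (-0.128875))/3 = -0.403231
T(2,1) = -0.379950 + (-0.379950 − (-0.334642))/3 = -0.395053
T(2,2) = -0.395053 + (-0.395053 − (-0.403231))/15 = -0.394508

-0.3945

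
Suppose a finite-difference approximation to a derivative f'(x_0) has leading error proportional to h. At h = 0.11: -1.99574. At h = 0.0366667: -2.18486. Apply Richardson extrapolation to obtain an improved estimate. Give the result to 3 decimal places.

Extrapolated value = (3·A(h/3) − A(h)) / (3 − 1)
= (3·(-2.18486) − (-1.99574)) / 2
= -4.55884 / 2 = -2.27942

-2.279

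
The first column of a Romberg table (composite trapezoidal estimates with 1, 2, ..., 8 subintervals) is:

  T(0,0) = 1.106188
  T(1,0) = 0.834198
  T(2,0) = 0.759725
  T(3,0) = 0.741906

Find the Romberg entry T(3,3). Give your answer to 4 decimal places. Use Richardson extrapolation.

0.7361

T(1,1) = 0.834198 + (0.834198 − 1.106188)/3 = 0.743535
T(2,1) = 0.759725 + (0.759725 − 0.834198)/3 = 0.734901
T(3,1) = 0.741906 + (0.741906 − 0.759725)/3 = 0.735966
T(2,2) = (16·0.734901 − 0.743535) / 15 = 0.734325
T(3,2) = 0.735966 + (0.735966 − 0.734901)/15 = 0.736037
T(3,3) = (64·0.736037 − 0.734325) / 63 = 0.736064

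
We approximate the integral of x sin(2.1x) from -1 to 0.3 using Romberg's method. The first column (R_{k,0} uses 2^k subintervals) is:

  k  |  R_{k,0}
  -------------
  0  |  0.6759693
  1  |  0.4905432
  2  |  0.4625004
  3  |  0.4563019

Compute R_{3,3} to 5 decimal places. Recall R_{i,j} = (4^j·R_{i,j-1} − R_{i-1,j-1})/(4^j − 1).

0.45430

Richardson extrapolation on the trapezoidal column (denominator 4−1=3):
R_{1,1} = 0.4905432 + (0.4905432 − 0.6759693)/3 = 0.4287345
R_{2,1} = 0.4625004 + (0.4625004 − 0.4905432)/3 = 0.4531528
R_{3,1} = (4·0.4563019 − 0.4625004) / 3 = 0.4542357
R_{2,2} = (16·0.4531528 − 0.4287345) / 15 = 0.4547807
R_{3,2} = (16·0.4542357 − 0.4531528) / 15 = 0.4543079
R_{3,3} = 0.4543079 + (0.4543079 − 0.4547807)/63 = 0.4543004
(Column j=1 coincides with Simpson's rule on the same nodes.)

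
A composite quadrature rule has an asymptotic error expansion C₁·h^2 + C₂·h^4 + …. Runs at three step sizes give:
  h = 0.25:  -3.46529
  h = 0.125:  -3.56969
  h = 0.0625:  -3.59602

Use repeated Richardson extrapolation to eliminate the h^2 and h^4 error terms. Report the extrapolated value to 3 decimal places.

First eliminate the h^2 term (factor 2^2 = 4):
  B₁ = (4·(-3.56969) − (-3.46529))/3 = -3.60449
  B₂ = (4·(-3.59602) − (-3.56969))/3 = -3.60480
Then eliminate the h^4 term (factor 2^4 = 16):
  (16·(-3.60480) − (-3.60449))/15 = -3.60482

-3.605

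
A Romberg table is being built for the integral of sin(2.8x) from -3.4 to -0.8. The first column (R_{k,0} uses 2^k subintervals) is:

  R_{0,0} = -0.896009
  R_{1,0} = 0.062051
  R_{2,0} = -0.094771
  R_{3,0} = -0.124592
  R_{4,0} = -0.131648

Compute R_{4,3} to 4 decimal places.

-0.1340

Richardson extrapolation on the trapezoidal column (denominator 4−1=3):
R_{2,1} = -0.094771 + (-0.094771 − 0.062051)/3 = -0.147045
R_{3,1} = (4·(-0.124592) − (-0.094771)) / 3 = -0.134532
R_{4,1} = (4·(-0.131648) − (-0.124592)) / 3 = -0.134000
R_{3,2} = -0.134532 + (-0.134532 − (-0.147045))/15 = -0.133698
R_{4,2} = -0.134000 + (-0.134000 − (-0.134532))/15 = -0.133965
R_{4,3} = -0.133965 + (-0.133965 − (-0.133698))/63 = -0.133969
(Column j=1 coincides with Simpson's rule on the same nodes.)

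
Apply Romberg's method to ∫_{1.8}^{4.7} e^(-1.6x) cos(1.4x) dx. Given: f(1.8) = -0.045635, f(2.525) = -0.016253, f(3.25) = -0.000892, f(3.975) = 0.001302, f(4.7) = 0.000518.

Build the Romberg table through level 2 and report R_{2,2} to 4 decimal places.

R_{0,0} (trapezoid, 1 panel, h=2.9000): -0.065420
R_{1,0} (trapezoid, 2 panels, h=1.4500): -0.034003
R_{2,0} (trapezoid, 4 panels, h=0.7250): -0.027841
R_{1,1} = -0.034003 + (-0.034003 − (-0.065420))/3 = -0.023531
R_{2,1} = -0.027841 + (-0.027841 − (-0.034003))/3 = -0.025787
R_{2,2} = -0.025787 + (-0.025787 − (-0.023531))/15 = -0.025937

-0.0259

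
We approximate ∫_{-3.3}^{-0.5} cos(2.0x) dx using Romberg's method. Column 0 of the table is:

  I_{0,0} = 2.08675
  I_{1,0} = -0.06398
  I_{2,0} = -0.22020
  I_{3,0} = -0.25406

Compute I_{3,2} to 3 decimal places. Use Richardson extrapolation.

Richardson extrapolation on the trapezoidal column (denominator 4−1=3):
I_{2,1} = -0.22020 + (-0.22020 − (-0.06398))/3 = -0.27227
I_{3,1} = -0.25406 + (-0.25406 − (-0.22020))/3 = -0.26535
I_{3,2} = (16·(-0.26535) − (-0.27227)) / 15 = -0.26489
(Column j=1 coincides with Simpson's rule on the same nodes.)

-0.265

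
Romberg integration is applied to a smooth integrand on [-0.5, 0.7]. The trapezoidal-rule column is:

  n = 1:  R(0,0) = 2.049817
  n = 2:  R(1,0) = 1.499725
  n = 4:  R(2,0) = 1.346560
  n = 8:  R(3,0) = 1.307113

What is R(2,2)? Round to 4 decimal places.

R(1,1) = (4·1.499725 − 2.049817) / 3 = 1.316361
R(2,1) = 1.346560 + (1.346560 − 1.499725)/3 = 1.295505
R(2,2) = (16·1.295505 − 1.316361) / 15 = 1.294115

1.2941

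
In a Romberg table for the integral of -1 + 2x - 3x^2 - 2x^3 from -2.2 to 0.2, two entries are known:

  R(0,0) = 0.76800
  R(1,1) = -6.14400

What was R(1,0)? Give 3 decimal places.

From R(1,1) = (4·R(1,0) − R(0,0))/3, solve for R(1,0):
4·R(1,0) = 3·(-6.14400) + 0.76800 = -17.66400
R(1,0) = -4.41600

-4.416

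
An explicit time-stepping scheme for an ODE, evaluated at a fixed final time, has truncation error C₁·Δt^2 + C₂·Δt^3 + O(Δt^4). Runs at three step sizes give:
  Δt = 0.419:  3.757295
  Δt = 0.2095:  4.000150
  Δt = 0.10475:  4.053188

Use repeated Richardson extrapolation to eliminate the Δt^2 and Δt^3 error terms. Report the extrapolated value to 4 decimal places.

4.0694

First eliminate the Δt^2 term (factor 2^2 = 4):
  B₁ = (4·4.000150 − 3.757295)/3 = 4.081102
  B₂ = (4·4.053188 − 4.000150)/3 = 4.070867
Then eliminate the Δt^3 term (factor 2^3 = 8):
  (8·4.070867 − 4.081102)/7 = 4.069405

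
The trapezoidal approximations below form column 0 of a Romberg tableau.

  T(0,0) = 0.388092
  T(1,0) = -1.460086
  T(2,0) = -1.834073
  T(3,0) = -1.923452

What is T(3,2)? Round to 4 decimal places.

Richardson extrapolation on the trapezoidal column (denominator 4−1=3):
T(2,1) = (4·(-1.834073) − (-1.460086)) / 3 = -1.958735
T(3,1) = -1.923452 + (-1.923452 − (-1.834073))/3 = -1.953245
T(3,2) = (16·(-1.953245) − (-1.958735)) / 15 = -1.952879

-1.9529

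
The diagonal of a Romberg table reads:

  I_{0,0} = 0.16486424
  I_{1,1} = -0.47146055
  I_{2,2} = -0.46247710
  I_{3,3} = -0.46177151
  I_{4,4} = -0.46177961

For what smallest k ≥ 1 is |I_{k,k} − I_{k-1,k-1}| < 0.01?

k = 2

|I_{1,1} − I_{0,0}| = 0.63632479 ≥ 0.01
|I_{2,2} − I_{1,1}| = 0.00898345 < 0.01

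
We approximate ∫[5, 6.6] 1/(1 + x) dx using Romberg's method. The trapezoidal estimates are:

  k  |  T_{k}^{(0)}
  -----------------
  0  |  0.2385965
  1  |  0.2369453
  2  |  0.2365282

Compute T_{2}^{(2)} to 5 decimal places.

Richardson extrapolation on the trapezoidal column (denominator 4−1=3):
T_{1}^{(1)} = (4·0.2369453 − 0.2385965) / 3 = 0.2363949
T_{2}^{(1)} = 0.2365282 + (0.2365282 − 0.2369453)/3 = 0.2363892
T_{2}^{(2)} = 0.2363892 + (0.2363892 − 0.2363949)/15 = 0.2363888

0.23639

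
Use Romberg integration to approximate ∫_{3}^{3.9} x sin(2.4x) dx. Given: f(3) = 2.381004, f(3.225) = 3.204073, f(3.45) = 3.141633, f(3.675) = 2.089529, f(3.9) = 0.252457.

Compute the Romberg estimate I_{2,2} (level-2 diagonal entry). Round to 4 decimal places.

2.2553

I_{0,0} (trapezoid, 1 panel, h=0.9000): 1.185057
I_{1,0} (trapezoid, 2 panels, h=0.4500): 2.006264
I_{2,0} (trapezoid, 4 panels, h=0.2250): 2.194192
I_{1,1} = 2.006264 + (2.006264 − 1.185057)/3 = 2.280000
I_{2,1} = 2.194192 + (2.194192 − 2.006264)/3 = 2.256835
I_{2,2} = 2.256835 + (2.256835 − 2.280000)/15 = 2.255291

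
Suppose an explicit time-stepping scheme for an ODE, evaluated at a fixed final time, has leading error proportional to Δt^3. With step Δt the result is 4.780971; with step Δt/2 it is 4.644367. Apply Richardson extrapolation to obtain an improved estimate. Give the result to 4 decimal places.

The leading error scales as Δt^3; refining by a factor of 2 reduces it by 2^3 = 8.
Extrapolated value = (8·A(Δt/2) − A(Δt)) / (8 − 1)
= (8·4.644367 − 4.780971) / 7
= 32.373965 / 7 = 4.624852

4.6249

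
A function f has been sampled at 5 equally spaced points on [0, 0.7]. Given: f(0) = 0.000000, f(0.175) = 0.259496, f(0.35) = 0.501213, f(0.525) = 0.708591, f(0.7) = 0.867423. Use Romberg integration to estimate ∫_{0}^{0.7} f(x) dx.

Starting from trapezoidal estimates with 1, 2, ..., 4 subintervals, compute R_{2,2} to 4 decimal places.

R_{0,0} (trapezoid, 1 panel, h=0.7000): 0.303598
R_{1,0} (trapezoid, 2 panels, h=0.3500): 0.327224
R_{2,0} (trapezoid, 4 panels, h=0.1750): 0.333027
R_{1,1} = 0.327224 + (0.327224 − 0.303598)/3 = 0.335099
R_{2,1} = 0.333027 + (0.333027 − 0.327224)/3 = 0.334961
R_{2,2} = 0.334961 + (0.334961 − 0.335099)/15 = 0.334952

0.3350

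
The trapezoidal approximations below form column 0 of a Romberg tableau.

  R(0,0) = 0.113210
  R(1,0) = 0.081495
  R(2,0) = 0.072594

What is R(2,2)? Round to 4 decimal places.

0.0695

Richardson extrapolation on the trapezoidal column (denominator 4−1=3):
R(1,1) = (4·0.081495 − 0.113210) / 3 = 0.070923
R(2,1) = 0.072594 + (0.072594 − 0.081495)/3 = 0.069627
R(2,2) = (16·0.069627 − 0.070923) / 15 = 0.069541
(Column j=1 coincides with Simpson's rule on the same nodes.)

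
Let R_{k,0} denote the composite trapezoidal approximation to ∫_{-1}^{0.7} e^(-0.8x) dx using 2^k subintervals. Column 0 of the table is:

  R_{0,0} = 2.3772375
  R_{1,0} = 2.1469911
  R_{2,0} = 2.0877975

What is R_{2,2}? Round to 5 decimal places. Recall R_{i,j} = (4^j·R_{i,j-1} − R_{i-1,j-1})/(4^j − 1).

Richardson extrapolation on the trapezoidal column (denominator 4−1=3):
R_{1,1} = 2.1469911 + (2.1469911 − 2.3772375)/3 = 2.0702423
R_{2,1} = 2.0877975 + (2.0877975 − 2.1469911)/3 = 2.0680663
R_{2,2} = (16·2.0680663 − 2.0702423) / 15 = 2.0679212
(Column j=1 coincides with Simpson's rule on the same nodes.)

2.06792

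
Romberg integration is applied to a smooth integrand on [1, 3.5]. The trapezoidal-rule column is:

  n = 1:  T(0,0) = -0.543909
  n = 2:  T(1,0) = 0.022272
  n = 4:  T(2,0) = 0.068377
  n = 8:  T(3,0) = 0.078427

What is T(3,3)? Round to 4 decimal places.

Richardson extrapolation on the trapezoidal column (denominator 4−1=3):
T(1,1) = (4·0.022272 − (-0.543909)) / 3 = 0.210999
T(2,1) = (4·0.068377 − 0.022272) / 3 = 0.083745
T(3,1) = 0.078427 + (0.078427 − 0.068377)/3 = 0.081777
T(2,2) = 0.083745 + (0.083745 − 0.210999)/15 = 0.075261
T(3,2) = (16·0.081777 − 0.083745) / 15 = 0.081646
T(3,3) = (64·0.081646 − 0.075261) / 63 = 0.081747

0.0817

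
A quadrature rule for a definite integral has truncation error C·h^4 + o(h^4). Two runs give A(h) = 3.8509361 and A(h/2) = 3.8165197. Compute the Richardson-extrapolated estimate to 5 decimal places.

Extrapolated value = (16·A(h/2) − A(h)) / (16 − 1)
= (16·3.8165197 − 3.8509361) / 15
= 57.2133791 / 15 = 3.8142253

3.81423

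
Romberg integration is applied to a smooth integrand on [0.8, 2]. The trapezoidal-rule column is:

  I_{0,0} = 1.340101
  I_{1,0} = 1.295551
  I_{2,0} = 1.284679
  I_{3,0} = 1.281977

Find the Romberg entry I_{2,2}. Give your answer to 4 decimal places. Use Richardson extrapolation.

I_{1,1} = (4·1.295551 − 1.340101) / 3 = 1.280701
I_{2,1} = 1.284679 + (1.284679 − 1.295551)/3 = 1.281055
I_{2,2} = (16·1.281055 − 1.280701) / 15 = 1.281079

1.2811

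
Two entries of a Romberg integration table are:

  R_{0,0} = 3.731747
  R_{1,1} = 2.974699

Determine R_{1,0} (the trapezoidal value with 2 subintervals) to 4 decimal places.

3.1640

From R_{1,1} = (4·R_{1,0} − R_{0,0})/3, solve for R_{1,0}:
4·R_{1,0} = 3·2.974699 + 3.731747 = 12.655844
R_{1,0} = 3.163961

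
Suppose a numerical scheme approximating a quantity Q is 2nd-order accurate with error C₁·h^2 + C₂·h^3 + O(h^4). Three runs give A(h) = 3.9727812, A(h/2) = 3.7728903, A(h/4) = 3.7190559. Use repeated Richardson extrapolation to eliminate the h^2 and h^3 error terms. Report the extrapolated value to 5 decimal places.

First eliminate the h^2 term (factor 2^2 = 4):
  B₁ = (4·3.7728903 − 3.9727812)/3 = 3.7062600
  B₂ = (4·3.7190559 − 3.7728903)/3 = 3.7011111
Then eliminate the h^3 term (factor 2^3 = 8):
  (8·3.7011111 − 3.7062600)/7 = 3.7003755

3.70038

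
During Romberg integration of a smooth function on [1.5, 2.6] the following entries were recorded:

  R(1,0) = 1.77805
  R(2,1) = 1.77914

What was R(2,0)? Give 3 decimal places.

From R(2,1) = (4·R(2,0) − R(1,0))/3, solve for R(2,0):
4·R(2,0) = 3·1.77914 + 1.77805 = 7.11547
R(2,0) = 1.77887

1.779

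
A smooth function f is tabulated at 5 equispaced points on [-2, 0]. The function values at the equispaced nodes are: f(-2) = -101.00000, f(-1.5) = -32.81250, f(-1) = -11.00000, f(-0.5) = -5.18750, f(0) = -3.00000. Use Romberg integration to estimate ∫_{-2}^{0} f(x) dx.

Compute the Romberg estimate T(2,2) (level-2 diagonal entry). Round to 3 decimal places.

-46.133

T(0,0) (trapezoid, 1 panel, h=2.0000): -104.00000
T(1,0) (trapezoid, 2 panels, h=1.0000): -63.00000
T(2,0) (trapezoid, 4 panels, h=0.5000): -50.50000
T(1,1) = -63.00000 + (-63.00000 − (-104.00000))/3 = -49.33333
T(2,1) = -50.50000 + (-50.50000 − (-63.00000))/3 = -46.33333
T(2,2) = -46.33333 + (-46.33333 − (-49.33333))/15 = -46.13333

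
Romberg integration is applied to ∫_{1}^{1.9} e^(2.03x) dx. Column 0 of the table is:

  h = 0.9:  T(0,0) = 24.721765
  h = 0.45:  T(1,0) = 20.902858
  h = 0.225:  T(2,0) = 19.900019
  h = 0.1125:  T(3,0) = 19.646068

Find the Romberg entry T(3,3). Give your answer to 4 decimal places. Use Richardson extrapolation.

T(1,1) = (4·20.902858 − 24.721765) / 3 = 19.629889
T(2,1) = 19.900019 + (19.900019 − 20.902858)/3 = 19.565739
T(3,1) = (4·19.646068 − 19.900019) / 3 = 19.561418
T(2,2) = 19.565739 + (19.565739 − 19.629889)/15 = 19.561462
T(3,2) = (16·19.561418 − 19.565739) / 15 = 19.561130
T(3,3) = (64·19.561130 − 19.561462) / 63 = 19.561125

19.5611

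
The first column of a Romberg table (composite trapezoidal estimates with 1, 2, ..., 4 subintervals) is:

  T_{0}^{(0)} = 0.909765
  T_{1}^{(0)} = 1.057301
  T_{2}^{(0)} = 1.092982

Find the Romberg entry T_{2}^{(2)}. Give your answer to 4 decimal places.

1.1048

T_{1}^{(1)} = 1.057301 + (1.057301 − 0.909765)/3 = 1.106480
T_{2}^{(1)} = (4·1.092982 − 1.057301) / 3 = 1.104876
T_{2}^{(2)} = 1.104876 + (1.104876 − 1.106480)/15 = 1.104769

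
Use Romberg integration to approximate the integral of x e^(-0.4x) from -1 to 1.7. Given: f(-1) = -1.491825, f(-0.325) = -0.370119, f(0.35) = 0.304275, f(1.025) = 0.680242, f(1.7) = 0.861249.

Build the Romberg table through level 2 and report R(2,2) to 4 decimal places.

0.2748

R(0,0) (trapezoid, 1 panel, h=2.7000): -0.851278
R(1,0) (trapezoid, 2 panels, h=1.3500): -0.014868
R(2,0) (trapezoid, 4 panels, h=0.6750): 0.201899
R(1,1) = -0.014868 + (-0.014868 − (-0.851278))/3 = 0.263935
R(2,1) = 0.201899 + (0.201899 − (-0.014868))/3 = 0.274155
R(2,2) = 0.274155 + (0.274155 − 0.263935)/15 = 0.274836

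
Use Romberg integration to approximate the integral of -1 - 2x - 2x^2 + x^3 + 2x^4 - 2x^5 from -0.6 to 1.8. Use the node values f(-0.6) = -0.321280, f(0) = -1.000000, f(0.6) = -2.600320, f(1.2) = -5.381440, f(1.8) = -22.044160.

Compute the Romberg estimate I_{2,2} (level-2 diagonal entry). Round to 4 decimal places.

I_{0,0} (trapezoid, 1 panel, h=2.4000): -26.838528
I_{1,0} (trapezoid, 2 panels, h=1.2000): -16.539648
I_{2,0} (trapezoid, 4 panels, h=0.6000): -12.098688
I_{1,1} = -16.539648 + (-16.539648 − (-26.838528))/3 = -13.106688
I_{2,1} = -12.098688 + (-12.098688 − (-16.539648))/3 = -10.618368
I_{2,2} = -10.618368 + (-10.618368 − (-13.106688))/15 = -10.452480

-10.4525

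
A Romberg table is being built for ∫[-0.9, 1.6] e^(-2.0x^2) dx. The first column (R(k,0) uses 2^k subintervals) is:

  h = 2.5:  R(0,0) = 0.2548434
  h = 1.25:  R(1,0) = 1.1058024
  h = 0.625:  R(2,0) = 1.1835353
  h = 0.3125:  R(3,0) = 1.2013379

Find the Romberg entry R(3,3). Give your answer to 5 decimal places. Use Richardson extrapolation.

R(1,1) = 1.1058024 + (1.1058024 − 0.2548434)/3 = 1.3894554
R(2,1) = 1.1835353 + (1.1835353 − 1.1058024)/3 = 1.2094463
R(3,1) = 1.2013379 + (1.2013379 − 1.1835353)/3 = 1.2072721
R(2,2) = 1.2094463 + (1.2094463 − 1.3894554)/15 = 1.1974457
R(3,2) = 1.2072721 + (1.2072721 − 1.2094463)/15 = 1.2071272
R(3,3) = (64·1.2071272 − 1.1974457) / 63 = 1.2072809

1.20728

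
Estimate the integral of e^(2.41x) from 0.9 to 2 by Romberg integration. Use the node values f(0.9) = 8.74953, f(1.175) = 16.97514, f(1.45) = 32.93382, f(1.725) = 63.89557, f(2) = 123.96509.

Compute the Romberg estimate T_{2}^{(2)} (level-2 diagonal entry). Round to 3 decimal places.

T_{0}^{(0)} (trapezoid, 1 panel, h=1.1000): 72.99304
T_{1}^{(0)} (trapezoid, 2 panels, h=0.5500): 54.61012
T_{2}^{(0)} (trapezoid, 4 panels, h=0.2750): 49.54451
T_{1}^{(1)} = 54.61012 + (54.61012 − 72.99304)/3 = 48.48248
T_{2}^{(1)} = 49.54451 + (49.54451 − 54.61012)/3 = 47.85597
T_{2}^{(2)} = 47.85597 + (47.85597 − 48.48248)/15 = 47.81420

47.814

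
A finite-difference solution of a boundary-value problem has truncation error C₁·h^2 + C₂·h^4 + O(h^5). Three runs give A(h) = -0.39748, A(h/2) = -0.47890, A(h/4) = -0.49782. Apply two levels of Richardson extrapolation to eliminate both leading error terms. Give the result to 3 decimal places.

-0.504

First eliminate the h^2 term (factor 2^2 = 4):
  B₁ = (4·(-0.47890) − (-0.39748))/3 = -0.50604
  B₂ = (4·(-0.49782) − (-0.47890))/3 = -0.50413
Then eliminate the h^4 term (factor 2^4 = 16):
  (16·(-0.50413) − (-0.50604))/15 = -0.50400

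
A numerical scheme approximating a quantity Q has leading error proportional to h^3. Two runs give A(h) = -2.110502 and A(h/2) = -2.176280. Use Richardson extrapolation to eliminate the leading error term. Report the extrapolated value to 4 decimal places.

-2.1857

The leading error scales as h^3; refining by a factor of 2 reduces it by 2^3 = 8.
Extrapolated value = (8·A(h/2) − A(h)) / (8 − 1)
= (8·(-2.176280) − (-2.110502)) / 7
= -15.299738 / 7 = -2.185677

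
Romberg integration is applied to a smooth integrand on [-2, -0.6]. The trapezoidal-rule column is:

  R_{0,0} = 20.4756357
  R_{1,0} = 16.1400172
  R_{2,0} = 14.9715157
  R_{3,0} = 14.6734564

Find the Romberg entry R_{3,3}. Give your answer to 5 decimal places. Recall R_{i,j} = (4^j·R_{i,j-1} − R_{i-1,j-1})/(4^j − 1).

Richardson extrapolation on the trapezoidal column (denominator 4−1=3):
R_{1,1} = 16.1400172 + (16.1400172 − 20.4756357)/3 = 14.6948110
R_{2,1} = (4·14.9715157 − 16.1400172) / 3 = 14.5820152
R_{3,1} = 14.6734564 + (14.6734564 − 14.9715157)/3 = 14.5741033
R_{2,2} = (16·14.5820152 − 14.6948110) / 15 = 14.5744955
R_{3,2} = (16·14.5741033 − 14.5820152) / 15 = 14.5735758
R_{3,3} = 14.5735758 + (14.5735758 − 14.5744955)/63 = 14.5735612

14.57356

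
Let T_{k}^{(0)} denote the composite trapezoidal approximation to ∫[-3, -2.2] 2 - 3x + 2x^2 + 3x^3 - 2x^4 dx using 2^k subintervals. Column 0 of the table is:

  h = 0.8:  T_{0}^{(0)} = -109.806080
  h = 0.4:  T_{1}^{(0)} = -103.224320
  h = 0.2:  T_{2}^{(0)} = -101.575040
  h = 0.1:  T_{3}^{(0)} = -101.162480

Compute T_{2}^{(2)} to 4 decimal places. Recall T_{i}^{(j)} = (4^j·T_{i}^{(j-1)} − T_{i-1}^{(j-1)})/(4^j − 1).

Richardson extrapolation on the trapezoidal column (denominator 4−1=3):
T_{1}^{(1)} = (4·(-103.224320) − (-109.806080)) / 3 = -101.030400
T_{2}^{(1)} = (4·(-101.575040) − (-103.224320)) / 3 = -101.025280
T_{2}^{(2)} = -101.025280 + (-101.025280 − (-101.030400))/15 = -101.024939

-101.0249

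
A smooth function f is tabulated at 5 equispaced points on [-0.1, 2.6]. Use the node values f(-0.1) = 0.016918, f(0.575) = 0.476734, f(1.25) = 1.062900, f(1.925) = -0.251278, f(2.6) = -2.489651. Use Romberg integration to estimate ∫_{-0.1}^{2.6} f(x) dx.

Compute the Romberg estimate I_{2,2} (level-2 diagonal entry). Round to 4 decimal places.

I_{0,0} (trapezoid, 1 panel, h=2.7000): -3.338190
I_{1,0} (trapezoid, 2 panels, h=1.3500): -0.234180
I_{2,0} (trapezoid, 4 panels, h=0.6750): 0.035093
I_{1,1} = -0.234180 + (-0.234180 − (-3.338190))/3 = 0.800490
I_{2,1} = 0.035093 + (0.035093 − (-0.234180))/3 = 0.124851
I_{2,2} = 0.124851 + (0.124851 − 0.800490)/15 = 0.079808

0.0798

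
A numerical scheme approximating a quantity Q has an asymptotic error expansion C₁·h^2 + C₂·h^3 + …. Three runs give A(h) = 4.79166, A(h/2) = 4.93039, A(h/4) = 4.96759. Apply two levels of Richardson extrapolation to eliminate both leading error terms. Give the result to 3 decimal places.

First eliminate the h^2 term (factor 2^2 = 4):
  B₁ = (4·4.93039 − 4.79166)/3 = 4.97663
  B₂ = (4·4.96759 − 4.93039)/3 = 4.97999
Then eliminate the h^3 term (factor 2^3 = 8):
  (8·4.97999 − 4.97663)/7 = 4.98047

4.980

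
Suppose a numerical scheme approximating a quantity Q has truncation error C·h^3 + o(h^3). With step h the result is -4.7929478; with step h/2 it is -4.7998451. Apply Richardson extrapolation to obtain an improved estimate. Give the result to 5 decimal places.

-4.80083

The leading error scales as h^3; refining by a factor of 2 reduces it by 2^3 = 8.
Extrapolated value = (8·A(h/2) − A(h)) / (8 − 1)
= (8·(-4.7998451) − (-4.7929478)) / 7
= -33.6058130 / 7 = -4.8008304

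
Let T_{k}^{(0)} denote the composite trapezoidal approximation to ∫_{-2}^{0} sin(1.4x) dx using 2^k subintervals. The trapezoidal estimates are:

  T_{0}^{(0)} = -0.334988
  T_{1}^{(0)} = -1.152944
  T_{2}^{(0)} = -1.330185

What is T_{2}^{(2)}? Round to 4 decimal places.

Richardson extrapolation on the trapezoidal column (denominator 4−1=3):
T_{1}^{(1)} = -1.152944 + (-1.152944 − (-0.334988))/3 = -1.425596
T_{2}^{(1)} = -1.330185 + (-1.330185 − (-1.152944))/3 = -1.389265
T_{2}^{(2)} = (16·(-1.389265) − (-1.425596)) / 15 = -1.386843

-1.3868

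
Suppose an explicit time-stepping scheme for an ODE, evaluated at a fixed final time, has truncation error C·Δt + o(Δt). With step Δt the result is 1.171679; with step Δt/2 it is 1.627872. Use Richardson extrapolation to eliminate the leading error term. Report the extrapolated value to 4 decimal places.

The leading error scales as Δt; refining by a factor of 2 reduces it by 2^1 = 2.
Extrapolated value = (2·A(Δt/2) − A(Δt)) / (2 − 1)
= (2·1.627872 − 1.171679) / 1
= 2.084065 / 1 = 2.084065

2.0841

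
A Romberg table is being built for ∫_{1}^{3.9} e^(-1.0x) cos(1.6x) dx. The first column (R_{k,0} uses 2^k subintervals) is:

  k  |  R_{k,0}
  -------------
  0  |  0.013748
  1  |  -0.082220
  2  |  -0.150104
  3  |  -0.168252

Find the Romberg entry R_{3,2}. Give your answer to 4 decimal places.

R_{2,1} = (4·(-0.150104) − (-0.082220)) / 3 = -0.172732
R_{3,1} = (4·(-0.168252) − (-0.150104)) / 3 = -0.174301
R_{3,2} = (16·(-0.174301) − (-0.172732)) / 15 = -0.174406

-0.1744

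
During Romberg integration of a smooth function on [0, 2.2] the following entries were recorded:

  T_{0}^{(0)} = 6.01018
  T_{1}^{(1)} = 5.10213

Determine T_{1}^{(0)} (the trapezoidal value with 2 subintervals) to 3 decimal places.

From T_{1}^{(1)} = (4·T_{1}^{(0)} − T_{0}^{(0)})/3, solve for T_{1}^{(0)}:
4·T_{1}^{(0)} = 3·5.10213 + 6.01018 = 21.31657
T_{1}^{(0)} = 5.32914

5.329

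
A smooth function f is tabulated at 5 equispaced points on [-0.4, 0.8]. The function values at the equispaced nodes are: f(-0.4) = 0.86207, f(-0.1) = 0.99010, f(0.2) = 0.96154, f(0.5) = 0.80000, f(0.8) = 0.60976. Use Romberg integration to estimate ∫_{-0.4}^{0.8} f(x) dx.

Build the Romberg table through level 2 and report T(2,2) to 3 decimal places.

1.055

T(0,0) (trapezoid, 1 panel, h=1.2000): 0.88310
T(1,0) (trapezoid, 2 panels, h=0.6000): 1.01847
T(2,0) (trapezoid, 4 panels, h=0.3000): 1.04627
T(1,1) = 1.01847 + (1.01847 − 0.88310)/3 = 1.06359
T(2,1) = 1.04627 + (1.04627 − 1.01847)/3 = 1.05554
T(2,2) = 1.05554 + (1.05554 − 1.06359)/15 = 1.05500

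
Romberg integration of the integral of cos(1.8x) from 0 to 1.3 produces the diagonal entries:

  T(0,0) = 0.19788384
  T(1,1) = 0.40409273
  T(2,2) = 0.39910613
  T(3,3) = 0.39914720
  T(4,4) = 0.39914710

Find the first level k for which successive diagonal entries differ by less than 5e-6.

k = 4

|T(1,1) − T(0,0)| = 0.20620889 ≥ 5e-6
|T(2,2) − T(1,1)| = 0.00498660 ≥ 5e-6
|T(3,3) − T(2,2)| = 0.00004107 ≥ 5e-6
|T(4,4) − T(3,3)| = 0.00000010 < 5e-6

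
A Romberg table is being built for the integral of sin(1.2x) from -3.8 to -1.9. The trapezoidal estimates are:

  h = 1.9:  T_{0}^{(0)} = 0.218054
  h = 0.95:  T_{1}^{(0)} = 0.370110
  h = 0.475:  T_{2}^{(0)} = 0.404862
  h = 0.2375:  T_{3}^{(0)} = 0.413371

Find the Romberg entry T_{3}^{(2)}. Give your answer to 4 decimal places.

0.4162

T_{2}^{(1)} = 0.404862 + (0.404862 − 0.370110)/3 = 0.416446
T_{3}^{(1)} = (4·0.413371 − 0.404862) / 3 = 0.416207
T_{3}^{(2)} = 0.416207 + (0.416207 − 0.416446)/15 = 0.416191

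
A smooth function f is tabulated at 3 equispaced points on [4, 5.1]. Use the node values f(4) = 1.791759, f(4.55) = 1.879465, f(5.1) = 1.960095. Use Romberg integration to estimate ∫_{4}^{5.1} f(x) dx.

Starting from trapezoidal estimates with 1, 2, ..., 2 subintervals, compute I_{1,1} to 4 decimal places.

I_{0,0} (trapezoid, 1 panel, h=1.1000): 2.063520
I_{1,0} (trapezoid, 2 panels, h=0.5500): 2.065466
I_{1,1} = 2.065466 + (2.065466 − 2.063520)/3 = 2.066115

2.0661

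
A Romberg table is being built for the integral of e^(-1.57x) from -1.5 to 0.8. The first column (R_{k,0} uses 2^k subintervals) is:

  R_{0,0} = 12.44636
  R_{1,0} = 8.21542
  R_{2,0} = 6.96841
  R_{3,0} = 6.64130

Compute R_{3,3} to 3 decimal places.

6.531

R_{1,1} = 8.21542 + (8.21542 − 12.44636)/3 = 6.80511
R_{2,1} = 6.96841 + (6.96841 − 8.21542)/3 = 6.55274
R_{3,1} = (4·6.64130 − 6.96841) / 3 = 6.53226
R_{2,2} = 6.55274 + (6.55274 − 6.80511)/15 = 6.53592
R_{3,2} = (16·6.53226 − 6.55274) / 15 = 6.53089
R_{3,3} = 6.53089 + (6.53089 − 6.53592)/63 = 6.53081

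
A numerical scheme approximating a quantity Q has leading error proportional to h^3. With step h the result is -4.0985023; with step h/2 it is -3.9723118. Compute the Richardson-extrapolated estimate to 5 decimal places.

-3.95428

The leading error scales as h^3; refining by a factor of 2 reduces it by 2^3 = 8.
Extrapolated value = (8·A(h/2) − A(h)) / (8 − 1)
= (8·(-3.9723118) − (-4.0985023)) / 7
= -27.6799921 / 7 = -3.9542846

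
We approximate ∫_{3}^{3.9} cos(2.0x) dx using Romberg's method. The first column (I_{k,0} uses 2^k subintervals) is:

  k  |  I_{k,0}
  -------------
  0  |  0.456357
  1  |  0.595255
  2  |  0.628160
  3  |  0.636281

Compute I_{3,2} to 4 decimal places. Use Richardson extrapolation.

0.6390

Richardson extrapolation on the trapezoidal column (denominator 4−1=3):
I_{2,1} = 0.628160 + (0.628160 − 0.595255)/3 = 0.639128
I_{3,1} = 0.636281 + (0.636281 − 0.628160)/3 = 0.638988
I_{3,2} = 0.638988 + (0.638988 − 0.639128)/15 = 0.638979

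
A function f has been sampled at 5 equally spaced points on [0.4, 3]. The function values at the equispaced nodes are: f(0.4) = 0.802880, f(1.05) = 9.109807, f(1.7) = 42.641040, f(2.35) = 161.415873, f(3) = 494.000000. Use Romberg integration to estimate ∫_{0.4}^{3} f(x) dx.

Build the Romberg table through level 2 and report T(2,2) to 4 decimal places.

T(0,0) (trapezoid, 1 panel, h=2.6000): 643.243744
T(1,0) (trapezoid, 2 panels, h=1.3000): 377.055224
T(2,0) (trapezoid, 4 panels, h=0.6500): 299.369304
T(1,1) = 377.055224 + (377.055224 − 643.243744)/3 = 288.325717
T(2,1) = 299.369304 + (299.369304 − 377.055224)/3 = 273.473997
T(2,2) = 273.473997 + (273.473997 − 288.325717)/15 = 272.483882

272.4839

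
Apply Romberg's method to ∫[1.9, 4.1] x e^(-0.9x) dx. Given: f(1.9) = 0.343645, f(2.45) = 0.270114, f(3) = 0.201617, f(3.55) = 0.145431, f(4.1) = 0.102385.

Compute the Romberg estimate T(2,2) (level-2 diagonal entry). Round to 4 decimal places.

T(0,0) (trapezoid, 1 panel, h=2.2000): 0.490633
T(1,0) (trapezoid, 2 panels, h=1.1000): 0.467095
T(2,0) (trapezoid, 4 panels, h=0.5500): 0.462097
T(1,1) = 0.467095 + (0.467095 − 0.490633)/3 = 0.459249
T(2,1) = 0.462097 + (0.462097 − 0.467095)/3 = 0.460431
T(2,2) = 0.460431 + (0.460431 − 0.459249)/15 = 0.460510

0.4605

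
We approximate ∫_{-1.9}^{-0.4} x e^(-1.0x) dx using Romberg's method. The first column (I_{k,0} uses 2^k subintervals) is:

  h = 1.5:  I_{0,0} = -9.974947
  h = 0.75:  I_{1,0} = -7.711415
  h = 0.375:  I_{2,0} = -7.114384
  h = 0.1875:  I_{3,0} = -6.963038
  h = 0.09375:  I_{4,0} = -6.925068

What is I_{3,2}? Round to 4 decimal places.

-6.9124

I_{2,1} = (4·(-7.114384) − (-7.711415)) / 3 = -6.915374
I_{3,1} = (4·(-6.963038) − (-7.114384)) / 3 = -6.912589
I_{3,2} = -6.912589 + (-6.912589 − (-6.915374))/15 = -6.912403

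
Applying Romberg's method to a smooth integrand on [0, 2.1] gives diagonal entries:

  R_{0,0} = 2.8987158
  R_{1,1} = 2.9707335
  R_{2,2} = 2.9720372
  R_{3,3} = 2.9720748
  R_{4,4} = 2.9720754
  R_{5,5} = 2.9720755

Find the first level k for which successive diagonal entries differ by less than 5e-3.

|R_{1,1} − R_{0,0}| = 0.0720177 ≥ 5e-3
|R_{2,2} − R_{1,1}| = 0.0013037 < 5e-3

k = 2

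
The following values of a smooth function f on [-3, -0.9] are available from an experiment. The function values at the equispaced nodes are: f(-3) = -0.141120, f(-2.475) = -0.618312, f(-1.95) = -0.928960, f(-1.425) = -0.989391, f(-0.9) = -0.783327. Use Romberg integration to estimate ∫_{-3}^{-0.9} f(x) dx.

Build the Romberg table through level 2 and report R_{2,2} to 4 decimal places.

R_{0,0} (trapezoid, 1 panel, h=2.1000): -0.970669
R_{1,0} (trapezoid, 2 panels, h=1.0500): -1.460743
R_{2,0} (trapezoid, 4 panels, h=0.5250): -1.574415
R_{1,1} = -1.460743 + (-1.460743 − (-0.970669))/3 = -1.624101
R_{2,1} = -1.574415 + (-1.574415 − (-1.460743))/3 = -1.612306
R_{2,2} = -1.612306 + (-1.612306 − (-1.624101))/15 = -1.611520

-1.6115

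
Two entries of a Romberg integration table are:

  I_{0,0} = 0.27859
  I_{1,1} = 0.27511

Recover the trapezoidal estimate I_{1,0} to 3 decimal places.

From I_{1,1} = (4·I_{1,0} − I_{0,0})/3, solve for I_{1,0}:
4·I_{1,0} = 3·0.27511 + 0.27859 = 1.10392
I_{1,0} = 0.27598

0.276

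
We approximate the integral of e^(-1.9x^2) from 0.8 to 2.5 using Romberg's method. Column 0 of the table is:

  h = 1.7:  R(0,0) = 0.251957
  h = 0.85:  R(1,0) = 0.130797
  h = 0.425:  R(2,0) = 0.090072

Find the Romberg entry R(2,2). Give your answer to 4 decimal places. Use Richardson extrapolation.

R(1,1) = (4·0.130797 − 0.251957) / 3 = 0.090410
R(2,1) = 0.090072 + (0.090072 − 0.130797)/3 = 0.076497
R(2,2) = 0.076497 + (0.076497 − 0.090410)/15 = 0.075569

0.0756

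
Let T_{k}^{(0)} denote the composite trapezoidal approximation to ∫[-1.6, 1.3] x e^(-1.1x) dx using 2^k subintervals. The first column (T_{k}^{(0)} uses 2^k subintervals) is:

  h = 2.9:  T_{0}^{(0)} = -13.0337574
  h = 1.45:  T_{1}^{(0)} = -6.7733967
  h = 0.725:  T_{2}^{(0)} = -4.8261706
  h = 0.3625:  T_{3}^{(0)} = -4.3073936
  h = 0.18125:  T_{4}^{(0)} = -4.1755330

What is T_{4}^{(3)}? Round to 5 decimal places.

Richardson extrapolation on the trapezoidal column (denominator 4−1=3):
T_{2}^{(1)} = -4.8261706 + (-4.8261706 − (-6.7733967))/3 = -4.1770952
T_{3}^{(1)} = -4.3073936 + (-4.3073936 − (-4.8261706))/3 = -4.1344679
T_{4}^{(1)} = (4·(-4.1755330) − (-4.3073936)) / 3 = -4.1315795
T_{3}^{(2)} = -4.1344679 + (-4.1344679 − (-4.1770952))/15 = -4.1316261
T_{4}^{(2)} = (16·(-4.1315795) − (-4.1344679)) / 15 = -4.1313869
T_{4}^{(3)} = (64·(-4.1313869) − (-4.1316261)) / 63 = -4.1313831

-4.13138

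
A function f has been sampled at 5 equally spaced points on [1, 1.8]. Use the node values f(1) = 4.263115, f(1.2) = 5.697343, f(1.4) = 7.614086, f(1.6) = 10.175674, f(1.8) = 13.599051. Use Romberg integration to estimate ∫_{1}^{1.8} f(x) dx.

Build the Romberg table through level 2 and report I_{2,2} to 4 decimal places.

6.4386

I_{0,0} (trapezoid, 1 panel, h=0.8000): 7.144866
I_{1,0} (trapezoid, 2 panels, h=0.4000): 6.618068
I_{2,0} (trapezoid, 4 panels, h=0.2000): 6.483637
I_{1,1} = 6.618068 + (6.618068 − 7.144866)/3 = 6.442469
I_{2,1} = 6.483637 + (6.483637 − 6.618068)/3 = 6.438827
I_{2,2} = 6.438827 + (6.438827 − 6.442469)/15 = 6.438584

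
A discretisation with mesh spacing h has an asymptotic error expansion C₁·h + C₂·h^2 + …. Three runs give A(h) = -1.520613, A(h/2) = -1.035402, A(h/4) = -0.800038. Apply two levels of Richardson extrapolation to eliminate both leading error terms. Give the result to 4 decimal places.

-0.5695

First eliminate the h term (factor 2^1 = 2):
  B₁ = (2·(-1.035402) − (-1.520613))/1 = -0.550191
  B₂ = (2·(-0.800038) − (-1.035402))/1 = -0.564674
Then eliminate the h^2 term (factor 2^2 = 4):
  (4·(-0.564674) − (-0.550191))/3 = -0.569502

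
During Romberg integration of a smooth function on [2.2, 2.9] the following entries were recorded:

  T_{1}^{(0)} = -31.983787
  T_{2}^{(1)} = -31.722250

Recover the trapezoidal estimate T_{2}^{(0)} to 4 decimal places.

From T_{2}^{(1)} = (4·T_{2}^{(0)} − T_{1}^{(0)})/3, solve for T_{2}^{(0)}:
4·T_{2}^{(0)} = 3·(-31.722250) + (-31.983787) = -127.150537
T_{2}^{(0)} = -31.787634

-31.7876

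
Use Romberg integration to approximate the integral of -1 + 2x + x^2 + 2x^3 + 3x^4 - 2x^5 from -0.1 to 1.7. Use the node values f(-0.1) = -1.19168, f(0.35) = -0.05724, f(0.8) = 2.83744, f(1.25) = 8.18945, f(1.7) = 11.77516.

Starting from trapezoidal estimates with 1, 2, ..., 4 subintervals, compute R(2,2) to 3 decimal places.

R(0,0) (trapezoid, 1 panel, h=1.8000): 9.52513
R(1,0) (trapezoid, 2 panels, h=0.9000): 7.31626
R(2,0) (trapezoid, 4 panels, h=0.4500): 7.31763
R(1,1) = 7.31626 + (7.31626 − 9.52513)/3 = 6.57997
R(2,1) = 7.31763 + (7.31763 − 7.31626)/3 = 7.31809
R(2,2) = 7.31809 + (7.31809 − 6.57997)/15 = 7.36730

7.367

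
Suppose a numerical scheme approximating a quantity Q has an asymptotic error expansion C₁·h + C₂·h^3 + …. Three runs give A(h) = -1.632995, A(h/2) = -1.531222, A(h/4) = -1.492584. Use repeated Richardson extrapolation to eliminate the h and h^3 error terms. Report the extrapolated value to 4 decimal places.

First eliminate the h term (factor 2^1 = 2):
  B₁ = (2·(-1.531222) − (-1.632995))/1 = -1.429449
  B₂ = (2·(-1.492584) − (-1.531222))/1 = -1.453946
Then eliminate the h^3 term (factor 2^3 = 8):
  (8·(-1.453946) − (-1.429449))/7 = -1.457446

-1.4574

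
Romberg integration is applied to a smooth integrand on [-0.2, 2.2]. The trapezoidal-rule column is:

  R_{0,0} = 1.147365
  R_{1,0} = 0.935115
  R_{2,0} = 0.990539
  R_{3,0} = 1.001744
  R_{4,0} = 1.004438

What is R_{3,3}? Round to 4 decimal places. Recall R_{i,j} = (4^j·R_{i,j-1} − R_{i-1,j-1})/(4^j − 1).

R_{1,1} = 0.935115 + (0.935115 − 1.147365)/3 = 0.864365
R_{2,1} = 0.990539 + (0.990539 − 0.935115)/3 = 1.009014
R_{3,1} = 1.001744 + (1.001744 − 0.990539)/3 = 1.005479
R_{2,2} = 1.009014 + (1.009014 − 0.864365)/15 = 1.018657
R_{3,2} = 1.005479 + (1.005479 − 1.009014)/15 = 1.005243
R_{3,3} = (64·1.005243 − 1.018657) / 63 = 1.005030

1.0050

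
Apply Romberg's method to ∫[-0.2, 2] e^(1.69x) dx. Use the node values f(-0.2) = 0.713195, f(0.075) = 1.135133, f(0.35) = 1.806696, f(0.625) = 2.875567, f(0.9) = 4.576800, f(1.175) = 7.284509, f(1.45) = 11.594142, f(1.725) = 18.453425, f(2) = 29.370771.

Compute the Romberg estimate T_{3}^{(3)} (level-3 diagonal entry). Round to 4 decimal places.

T_{0}^{(0)} (trapezoid, 1 panel, h=2.2000): 33.092363
T_{1}^{(0)} (trapezoid, 2 panels, h=1.1000): 21.580661
T_{2}^{(0)} (trapezoid, 4 panels, h=0.5500): 18.160792
T_{3}^{(0)} (trapezoid, 8 panels, h=0.2750): 17.261270
T_{1}^{(1)} = 21.580661 + (21.580661 − 33.092363)/3 = 17.743427
T_{2}^{(1)} = 18.160792 + (18.160792 − 21.580661)/3 = 17.020836
T_{3}^{(1)} = 17.261270 + (17.261270 − 18.160792)/3 = 16.961429
T_{2}^{(2)} = 17.020836 + (17.020836 − 17.743427)/15 = 16.972663
T_{3}^{(2)} = 16.961429 + (16.961429 − 17.020836)/15 = 16.957469
T_{3}^{(3)} = 16.957469 + (16.957469 − 16.972663)/63 = 16.957228

16.9572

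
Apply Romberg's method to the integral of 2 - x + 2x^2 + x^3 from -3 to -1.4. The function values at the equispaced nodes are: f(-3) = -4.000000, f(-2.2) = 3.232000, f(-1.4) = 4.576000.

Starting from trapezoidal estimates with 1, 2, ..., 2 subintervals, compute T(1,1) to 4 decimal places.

3.6011

T(0,0) (trapezoid, 1 panel, h=1.6000): 0.460800
T(1,0) (trapezoid, 2 panels, h=0.8000): 2.816000
T(1,1) = 2.816000 + (2.816000 − 0.460800)/3 = 3.601067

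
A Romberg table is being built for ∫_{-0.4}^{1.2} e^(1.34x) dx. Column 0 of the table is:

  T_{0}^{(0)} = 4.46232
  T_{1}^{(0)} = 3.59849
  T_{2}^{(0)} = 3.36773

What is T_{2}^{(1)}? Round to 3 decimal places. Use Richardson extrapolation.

Richardson extrapolation on the trapezoidal column (denominator 4−1=3):
T_{2}^{(1)} = (4·3.36773 − 3.59849) / 3 = 3.29081

3.291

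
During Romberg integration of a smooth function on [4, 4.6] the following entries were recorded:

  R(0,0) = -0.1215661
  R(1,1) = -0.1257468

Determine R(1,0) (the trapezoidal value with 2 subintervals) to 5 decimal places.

From R(1,1) = (4·R(1,0) − R(0,0))/3, solve for R(1,0):
4·R(1,0) = 3·(-0.1257468) + (-0.1215661) = -0.4988065
R(1,0) = -0.1247016

-0.12470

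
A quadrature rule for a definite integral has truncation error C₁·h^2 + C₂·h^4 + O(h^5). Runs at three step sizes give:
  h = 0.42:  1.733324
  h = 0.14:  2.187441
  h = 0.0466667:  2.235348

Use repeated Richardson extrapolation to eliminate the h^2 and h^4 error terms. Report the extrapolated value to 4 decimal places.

First eliminate the h^2 term (factor 3^2 = 9):
  B₁ = (9·2.187441 − 1.733324)/8 = 2.244206
  B₂ = (9·2.235348 − 2.187441)/8 = 2.241336
Then eliminate the h^4 term (factor 3^4 = 81):
  (81·2.241336 − 2.244206)/80 = 2.241300

2.2413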